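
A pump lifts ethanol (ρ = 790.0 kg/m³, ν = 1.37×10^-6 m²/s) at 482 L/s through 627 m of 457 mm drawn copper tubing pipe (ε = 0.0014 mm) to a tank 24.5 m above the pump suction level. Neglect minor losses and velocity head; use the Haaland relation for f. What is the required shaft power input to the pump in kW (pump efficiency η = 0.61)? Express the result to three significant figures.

V = 4Q/(πD²) = 2.938 m/s; Re = 9.80×10^5; ε/D = 3.06×10^-6; f = 0.01167
h_f = f(L/D)V²/2g = 7.049 m
Total head H = z + h_f = 24.5 + 7.049 = 31.55 m
P_hyd = ρgQH = 790.0·9.81·0.482·31.55 = 117.9 kW
P_shaft = P_hyd/η = 117.9/0.61 = 193.2 kW

P_shaft ≈ 193 kW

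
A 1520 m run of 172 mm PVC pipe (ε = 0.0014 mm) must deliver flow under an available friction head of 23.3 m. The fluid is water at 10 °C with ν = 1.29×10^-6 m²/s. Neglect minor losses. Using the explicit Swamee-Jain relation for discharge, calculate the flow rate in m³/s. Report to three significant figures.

Q ≈ 0.0430 m³/s

Swamee-Jain (Type II): Q = -0.965·√(gD⁵h_f/L)·ln[ε/(3.7D) + √(3.17ν²L/(gD³h_f))]
√(gD⁵h_f/L) = √(9.81·0.172⁵·23.3/1520) = 0.004758
ε/(3.7D) = 2.20×10^-6; √(3.17ν²L/(gD³h_f)) = 8.30×10^-5
Q = -0.965·0.004758·ln(8.523×10^-5) = 0.04302 m³/s
Check: V = 1.85 m/s, Re = 2.47×10^5, f = 0.01500, h_f = 23.2 m ≈ 23.3 m ✓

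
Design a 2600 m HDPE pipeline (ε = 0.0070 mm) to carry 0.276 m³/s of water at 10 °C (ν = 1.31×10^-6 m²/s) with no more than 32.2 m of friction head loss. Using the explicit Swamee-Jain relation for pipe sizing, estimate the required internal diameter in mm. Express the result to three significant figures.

D ≈ 368 mm

Swamee-Jain (Type III): D = 0.66·[ε^1.25·(LQ²/(gh_f))^4.75 + ν·Q^9.4·(L/(gh_f))^5.2]^0.04
LQ²/(gh_f) = 0.6270; L/(gh_f) = 8.231
Term 1 = ε^1.25·(…)^4.75 = 3.92×10^-8; Term 2 = ν·Q^9.4·(…)^5.2 = 4.19×10^-7
D = 0.66·(3.92×10^-8 + 4.19×10^-7)^0.04 = 0.3681 m = 368 mm
Check: V = 2.59 m/s, Re = 7.29×10^5, f = 0.01263, h_f = 30.6 m ≈ 32.2 m ✓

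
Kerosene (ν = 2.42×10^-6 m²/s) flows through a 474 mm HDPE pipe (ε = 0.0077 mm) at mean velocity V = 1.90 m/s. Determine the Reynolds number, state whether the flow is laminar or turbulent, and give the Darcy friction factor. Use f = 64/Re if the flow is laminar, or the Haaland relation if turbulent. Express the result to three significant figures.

Re = VD/ν = 1.900·0.474/2.42×10^-6 = 3.72×10^5
Re > 4000 → turbulent; ε/D = 1.62×10^-5
Haaland: f = 0.01394

Re ≈ 3.72×10^5; turbulent; f ≈ 0.0139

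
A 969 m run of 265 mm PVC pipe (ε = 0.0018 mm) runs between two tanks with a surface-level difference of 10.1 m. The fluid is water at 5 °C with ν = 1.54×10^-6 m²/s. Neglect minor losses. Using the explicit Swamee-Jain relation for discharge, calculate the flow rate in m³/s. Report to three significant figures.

Swamee-Jain (Type II): Q = -0.965·√(gD⁵h_f/L)·ln[ε/(3.7D) + √(3.17ν²L/(gD³h_f))]
√(gD⁵h_f/L) = √(9.81·0.265⁵·10.1/969) = 0.01156
ε/(3.7D) = 1.84×10^-6; √(3.17ν²L/(gD³h_f)) = 6.29×10^-5
Q = -0.965·0.01156·ln(6.469×10^-5) = 0.1076 m³/s
Check: V = 1.95 m/s, Re = 3.36×10^5, f = 0.01416, h_f = 10.0 m ≈ 10.1 m ✓

Q ≈ 0.108 m³/s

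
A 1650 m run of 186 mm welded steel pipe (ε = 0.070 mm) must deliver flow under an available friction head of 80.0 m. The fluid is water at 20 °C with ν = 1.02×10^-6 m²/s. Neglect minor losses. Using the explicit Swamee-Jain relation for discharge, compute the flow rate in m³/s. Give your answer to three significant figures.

Q ≈ 0.0885 m³/s

Swamee-Jain (Type II): Q = -0.965·√(gD⁵h_f/L)·ln[ε/(3.7D) + √(3.17ν²L/(gD³h_f))]
√(gD⁵h_f/L) = √(9.81·0.186⁵·80.0/1650) = 0.01029
ε/(3.7D) = 1.02×10^-4; √(3.17ν²L/(gD³h_f)) = 3.28×10^-5
Q = -0.965·0.01029·ln(1.345×10^-4) = 0.08851 m³/s
Check: V = 3.26 m/s, Re = 5.94×10^5, f = 0.01678, h_f = 80.5 m ≈ 80.0 m ✓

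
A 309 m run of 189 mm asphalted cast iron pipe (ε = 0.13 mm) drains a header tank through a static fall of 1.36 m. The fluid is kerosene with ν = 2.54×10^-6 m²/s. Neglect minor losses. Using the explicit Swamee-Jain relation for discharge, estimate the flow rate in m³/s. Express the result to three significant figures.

Q ≈ 0.0240 m³/s

Swamee-Jain (Type II): Q = -0.965·√(gD⁵h_f/L)·ln[ε/(3.7D) + √(3.17ν²L/(gD³h_f))]
√(gD⁵h_f/L) = √(9.81·0.189⁵·1.36/309) = 0.003227
ε/(3.7D) = 1.86×10^-4; √(3.17ν²L/(gD³h_f)) = 2.65×10^-4
Q = -0.965·0.003227·ln(4.508×10^-4) = 0.02399 m³/s
Check: V = 0.855 m/s, Re = 6.36×10^4, f = 0.02243, h_f = 1.37 m ≈ 1.36 m ✓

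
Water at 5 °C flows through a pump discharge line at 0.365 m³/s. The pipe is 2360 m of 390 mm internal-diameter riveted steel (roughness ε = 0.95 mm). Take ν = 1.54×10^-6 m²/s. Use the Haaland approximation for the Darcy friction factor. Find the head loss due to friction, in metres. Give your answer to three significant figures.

h_f ≈ 71.8 m

V = 4Q/(πD²) = 4·0.365/(π·0.390²) = 3.055 m/s
Re = VD/ν = 3.055·0.390/1.54×10^-6 = 7.74×10^5 → turbulent
ε/D = 0.95/390 = 0.00244
Haaland: f = 0.02493
h_f = f(L/D)V²/(2g) = 0.02493·(2360/0.390)·3.055²/(2·9.81) = 71.78 m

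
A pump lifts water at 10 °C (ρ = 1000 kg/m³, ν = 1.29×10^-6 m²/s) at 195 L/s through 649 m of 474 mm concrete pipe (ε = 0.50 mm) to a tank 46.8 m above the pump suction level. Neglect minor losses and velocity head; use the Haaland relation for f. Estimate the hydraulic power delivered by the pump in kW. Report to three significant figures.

V = 4Q/(πD²) = 1.105 m/s; Re = 4.06×10^5; ε/D = 0.00105; f = 0.02055
h_f = f(L/D)V²/2g = 1.751 m
Total head H = z + h_f = 46.8 + 1.751 = 48.55 m
P_hyd = ρgQH = 1000·9.81·0.195·48.55 = 92.88 kW

P_hyd ≈ 92.9 kW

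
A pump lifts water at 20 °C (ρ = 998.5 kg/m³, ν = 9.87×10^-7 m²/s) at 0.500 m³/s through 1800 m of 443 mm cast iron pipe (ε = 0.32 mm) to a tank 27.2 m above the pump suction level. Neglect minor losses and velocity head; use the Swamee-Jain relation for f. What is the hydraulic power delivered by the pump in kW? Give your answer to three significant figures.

P_hyd ≈ 331 kW

V = 4Q/(πD²) = 3.244 m/s; Re = 1.46×10^6; ε/D = 7.22×10^-4; f = 0.01851
h_f = f(L/D)V²/2g = 40.35 m
Total head H = z + h_f = 27.2 + 40.35 = 67.55 m
P_hyd = ρgQH = 998.5·9.81·0.500·67.55 = 330.8 kW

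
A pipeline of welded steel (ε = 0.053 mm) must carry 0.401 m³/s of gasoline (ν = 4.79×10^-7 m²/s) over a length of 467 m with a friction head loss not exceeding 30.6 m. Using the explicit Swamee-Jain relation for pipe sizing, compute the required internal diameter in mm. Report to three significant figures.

D ≈ 312 mm

Swamee-Jain (Type III): D = 0.66·[ε^1.25·(LQ²/(gh_f))^4.75 + ν·Q^9.4·(L/(gh_f))^5.2]^0.04
LQ²/(gh_f) = 0.2502; L/(gh_f) = 1.556
Term 1 = ε^1.25·(…)^4.75 = 6.26×10^-9; Term 2 = ν·Q^9.4·(…)^5.2 = 8.87×10^-10
D = 0.66·(6.26×10^-9 + 8.87×10^-10)^0.04 = 0.3117 m = 312 mm
Check: V = 5.26 m/s, Re = 3.42×10^6, f = 0.01370, h_f = 28.9 m ≈ 30.6 m ✓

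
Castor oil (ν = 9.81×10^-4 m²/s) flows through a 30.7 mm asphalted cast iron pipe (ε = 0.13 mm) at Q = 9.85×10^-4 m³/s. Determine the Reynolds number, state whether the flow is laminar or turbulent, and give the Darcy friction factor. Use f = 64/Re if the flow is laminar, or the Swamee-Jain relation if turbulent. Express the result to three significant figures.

V = 4Q/(πD²) = 1.331 m/s
Re = VD/ν = 1.331·0.0307/9.81×10^-4 = 41.6
Re < 2300 → laminar → f = 64/Re = 1.537

Re ≈ 41.6; laminar; f = 64/Re ≈ 1.54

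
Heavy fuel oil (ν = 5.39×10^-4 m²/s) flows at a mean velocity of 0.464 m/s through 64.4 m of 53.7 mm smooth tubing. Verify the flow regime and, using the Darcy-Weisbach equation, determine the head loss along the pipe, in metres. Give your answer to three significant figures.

h_f ≈ 18.2 m

Re = VD/ν = 0.464·0.05370/5.39×10^-4 = 46.2 → laminar (Re < 2300)
f = 64/Re = 1.384
h_f = f(L/D)V²/(2g) = 1.384·(64.4/0.05370)·0.464²/(2·9.81) = 18.22 m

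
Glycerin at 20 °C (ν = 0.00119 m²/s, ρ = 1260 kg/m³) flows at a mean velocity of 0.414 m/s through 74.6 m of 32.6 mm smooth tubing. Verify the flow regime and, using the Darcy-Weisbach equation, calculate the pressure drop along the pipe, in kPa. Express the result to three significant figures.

Δp ≈ 1390 kPa

Re = VD/ν = 0.414·0.03260/0.00119 = 11.3 → laminar (Re < 2300)
f = 64/Re = 5.643
h_f = f(L/D)V²/(2g) = 5.643·(74.6/0.03260)·0.414²/(2·9.81) = 112.8 m
Δp = ρg·h_f = 1260·9.81·112.8 = 1394 kPa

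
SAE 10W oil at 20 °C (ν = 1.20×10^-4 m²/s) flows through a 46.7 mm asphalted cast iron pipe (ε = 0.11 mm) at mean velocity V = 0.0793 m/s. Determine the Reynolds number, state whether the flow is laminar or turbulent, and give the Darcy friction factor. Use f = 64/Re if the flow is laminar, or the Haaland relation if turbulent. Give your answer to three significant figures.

Re = VD/ν = 0.07930·0.0467/1.20×10^-4 = 30.9
Re < 2300 → laminar → f = 64/Re = 2.074

Re ≈ 30.9; laminar; f = 64/Re ≈ 2.07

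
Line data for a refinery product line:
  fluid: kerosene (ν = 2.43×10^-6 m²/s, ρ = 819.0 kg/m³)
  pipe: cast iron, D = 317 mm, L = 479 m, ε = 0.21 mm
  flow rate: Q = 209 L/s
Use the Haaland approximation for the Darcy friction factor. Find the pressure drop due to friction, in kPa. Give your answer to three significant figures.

Δp ≈ 81.7 kPa

V = 4Q/(πD²) = 4·0.209/(π·0.317²) = 2.648 m/s
Re = VD/ν = 2.648·0.317/2.43×10^-6 = 3.45×10^5 → turbulent
ε/D = 0.21/317 = 6.62×10^-4
Haaland: f = 0.01882
h_f = f(L/D)V²/(2g) = 0.01882·(479/0.317)·2.648²/(2·9.81) = 10.17 m
Δp = ρg·h_f = 819.0·9.81·10.17 = 81.68 kPa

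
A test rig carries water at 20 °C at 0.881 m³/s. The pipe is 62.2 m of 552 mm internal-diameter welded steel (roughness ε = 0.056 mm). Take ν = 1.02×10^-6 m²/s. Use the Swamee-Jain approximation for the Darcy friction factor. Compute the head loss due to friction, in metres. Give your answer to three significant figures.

V = 4Q/(πD²) = 4·0.881/(π·0.552²) = 3.681 m/s
Re = VD/ν = 3.681·0.552/1.02×10^-6 = 1.99×10^6 → turbulent
ε/D = 0.056/552 = 1.01×10^-4
Swamee-Jain: f = 0.01291
h_f = f(L/D)V²/(2g) = 0.01291·(62.2/0.552)·3.681²/(2·9.81) = 1.005 m

h_f ≈ 1.00 m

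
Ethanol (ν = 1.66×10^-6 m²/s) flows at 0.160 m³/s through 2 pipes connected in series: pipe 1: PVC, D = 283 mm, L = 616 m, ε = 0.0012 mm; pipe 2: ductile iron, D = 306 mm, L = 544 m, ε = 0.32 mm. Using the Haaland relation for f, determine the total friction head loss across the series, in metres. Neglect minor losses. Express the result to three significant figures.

H ≈ 18.4 m

Pipe 1: V = 2.544 m/s, Re = 4.34×10^5, ε/D = 4.24×10^-6, f = 0.01344, h_1 = f(L/D)V²/2g = 9.650 m
Pipe 2: V = 2.176 m/s, Re = 4.01×10^5, ε/D = 0.00105, f = 0.02052, h_2 = f(L/D)V²/2g = 8.799 m
Series → Q common, losses add: H = Σh = 18.45 m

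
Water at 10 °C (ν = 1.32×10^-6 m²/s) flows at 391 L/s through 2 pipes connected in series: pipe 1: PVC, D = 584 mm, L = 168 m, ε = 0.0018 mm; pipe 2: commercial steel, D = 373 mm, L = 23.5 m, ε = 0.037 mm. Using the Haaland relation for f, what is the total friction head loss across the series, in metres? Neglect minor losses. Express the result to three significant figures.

Pipe 1: V = 1.460 m/s, Re = 6.46×10^5, ε/D = 3.08×10^-6, f = 0.01253, h_1 = f(L/D)V²/2g = 0.3913 m
Pipe 2: V = 3.578 m/s, Re = 1.01×10^6, ε/D = 9.92×10^-5, f = 0.01330, h_2 = f(L/D)V²/2g = 0.5469 m
Series → Q common, losses add: H = Σh = 0.9382 m

H ≈ 0.938 m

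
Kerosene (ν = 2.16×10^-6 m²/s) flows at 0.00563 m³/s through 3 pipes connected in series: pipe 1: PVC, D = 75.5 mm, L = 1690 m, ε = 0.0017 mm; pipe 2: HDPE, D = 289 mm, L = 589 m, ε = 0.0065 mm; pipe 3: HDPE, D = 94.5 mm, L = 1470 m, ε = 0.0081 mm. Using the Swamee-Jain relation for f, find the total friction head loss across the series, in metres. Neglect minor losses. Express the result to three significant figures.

Pipe 1: V = 1.258 m/s, Re = 4.40×10^4, ε/D = 2.25×10^-5, f = 0.02146, h_1 = f(L/D)V²/2g = 38.72 m
Pipe 2: V = 0.08583 m/s, Re = 1.15×10^4, ε/D = 2.25×10^-5, f = 0.02987, h_2 = f(L/D)V²/2g = 0.02286 m
Pipe 3: V = 0.8027 m/s, Re = 3.51×10^4, ε/D = 8.57×10^-5, f = 0.02280, h_3 = f(L/D)V²/2g = 11.65 m
Series → Q common, losses add: H = Σh = 50.40 m

H ≈ 50.4 m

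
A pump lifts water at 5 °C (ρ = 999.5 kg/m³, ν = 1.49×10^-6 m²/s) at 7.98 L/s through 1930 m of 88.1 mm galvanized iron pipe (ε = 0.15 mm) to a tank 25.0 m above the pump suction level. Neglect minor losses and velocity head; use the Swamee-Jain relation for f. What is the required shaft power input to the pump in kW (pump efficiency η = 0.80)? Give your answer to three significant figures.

V = 4Q/(πD²) = 1.309 m/s; Re = 7.74×10^4; ε/D = 0.00170; f = 0.02501
h_f = f(L/D)V²/2g = 47.85 m
Total head H = z + h_f = 25.0 + 47.85 = 72.85 m
P_hyd = ρgQH = 999.5·9.81·0.00798·72.85 = 5.700 kW
P_shaft = P_hyd/η = 5.700/0.80 = 7.125 kW

P_shaft ≈ 7.12 kW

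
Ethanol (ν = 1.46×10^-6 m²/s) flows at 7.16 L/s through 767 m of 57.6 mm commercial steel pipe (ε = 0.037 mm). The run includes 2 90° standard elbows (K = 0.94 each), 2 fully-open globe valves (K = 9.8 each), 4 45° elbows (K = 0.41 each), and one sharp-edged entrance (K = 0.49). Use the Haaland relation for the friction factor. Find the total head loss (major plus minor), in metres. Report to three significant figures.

H_L ≈ 114 m

V = 4Q/(πD²) = 2.748 m/s; V²/2g = 0.3848 m
Re = 1.08×10^5, ε/D = 6.42×10^-4 → f = 0.02046 (Haaland)
Major: h_f = f(L/D)·V²/2g = 0.02046·13316·0.3848 = 104.8 m
Minor: ΣK = 23.6; h_m = ΣK·V²/2g = 9.086 m
Total H_L = 104.8 + 9.086 = 113.9 m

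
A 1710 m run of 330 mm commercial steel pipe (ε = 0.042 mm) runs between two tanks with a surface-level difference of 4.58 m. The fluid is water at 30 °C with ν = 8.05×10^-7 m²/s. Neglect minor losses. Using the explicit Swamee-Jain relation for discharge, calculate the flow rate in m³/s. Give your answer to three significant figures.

Q ≈ 0.0922 m³/s

Swamee-Jain (Type II): Q = -0.965·√(gD⁵h_f/L)·ln[ε/(3.7D) + √(3.17ν²L/(gD³h_f))]
√(gD⁵h_f/L) = √(9.81·0.330⁵·4.58/1710) = 0.01014
ε/(3.7D) = 3.44×10^-5; √(3.17ν²L/(gD³h_f)) = 4.66×10^-5
Q = -0.965·0.01014·ln(8.104×10^-5) = 0.09218 m³/s
Check: V = 1.08 m/s, Re = 4.42×10^5, f = 0.01498, h_f = 4.59 m ≈ 4.58 m ✓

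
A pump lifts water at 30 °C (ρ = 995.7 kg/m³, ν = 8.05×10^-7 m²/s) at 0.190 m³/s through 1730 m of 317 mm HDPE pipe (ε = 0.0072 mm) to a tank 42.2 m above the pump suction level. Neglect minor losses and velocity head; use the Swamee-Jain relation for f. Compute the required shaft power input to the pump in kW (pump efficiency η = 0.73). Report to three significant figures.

P_shaft ≈ 157 kW

V = 4Q/(πD²) = 2.407 m/s; Re = 9.48×10^5; ε/D = 2.27×10^-5; f = 0.01223
h_f = f(L/D)V²/2g = 19.72 m
Total head H = z + h_f = 42.2 + 19.72 = 61.92 m
P_hyd = ρgQH = 995.7·9.81·0.190·61.92 = 114.9 kW
P_shaft = P_hyd/η = 114.9/0.73 = 157.4 kW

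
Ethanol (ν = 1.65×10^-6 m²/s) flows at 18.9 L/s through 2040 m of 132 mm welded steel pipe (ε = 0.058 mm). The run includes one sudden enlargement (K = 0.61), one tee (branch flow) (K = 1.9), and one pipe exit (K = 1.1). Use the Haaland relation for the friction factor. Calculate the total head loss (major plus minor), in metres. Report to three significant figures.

V = 4Q/(πD²) = 1.381 m/s; V²/2g = 0.09722 m
Re = 1.10×10^5, ε/D = 4.39×10^-4 → f = 0.01955 (Haaland)
Major: h_f = f(L/D)·V²/2g = 0.01955·15455·0.09722 = 29.38 m
Minor: ΣK = 3.61; h_m = ΣK·V²/2g = 0.3510 m
Total H_L = 29.38 + 0.3510 = 29.73 m

H_L ≈ 29.7 m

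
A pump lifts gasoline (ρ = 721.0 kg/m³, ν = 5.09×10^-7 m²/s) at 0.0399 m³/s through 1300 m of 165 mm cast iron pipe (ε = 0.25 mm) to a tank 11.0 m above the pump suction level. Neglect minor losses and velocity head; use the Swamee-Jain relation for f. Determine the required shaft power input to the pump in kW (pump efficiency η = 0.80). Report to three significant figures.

P_shaft ≈ 14.9 kW

V = 4Q/(πD²) = 1.866 m/s; Re = 6.05×10^5; ε/D = 0.00152; f = 0.02226
h_f = f(L/D)V²/2g = 31.13 m
Total head H = z + h_f = 11.0 + 31.13 = 42.13 m
P_hyd = ρgQH = 721.0·9.81·0.0399·42.13 = 11.89 kW
P_shaft = P_hyd/η = 11.89/0.80 = 14.86 kW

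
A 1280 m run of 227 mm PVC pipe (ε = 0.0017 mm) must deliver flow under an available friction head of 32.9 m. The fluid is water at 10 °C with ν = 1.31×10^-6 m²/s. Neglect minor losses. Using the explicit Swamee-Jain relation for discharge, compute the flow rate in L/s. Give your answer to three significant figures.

Swamee-Jain (Type II): Q = -0.965·√(gD⁵h_f/L)·ln[ε/(3.7D) + √(3.17ν²L/(gD³h_f))]
√(gD⁵h_f/L) = √(9.81·0.227⁵·32.9/1280) = 0.01233
ε/(3.7D) = 2.02×10^-6; √(3.17ν²L/(gD³h_f)) = 4.29×10^-5
Q = -0.965·0.01233·ln(4.497×10^-5) = 0.1191 m³/s
Check: V = 2.94 m/s, Re = 5.10×10^5, f = 0.01317, h_f = 32.8 m ≈ 32.9 m ✓

Q ≈ 119 L/s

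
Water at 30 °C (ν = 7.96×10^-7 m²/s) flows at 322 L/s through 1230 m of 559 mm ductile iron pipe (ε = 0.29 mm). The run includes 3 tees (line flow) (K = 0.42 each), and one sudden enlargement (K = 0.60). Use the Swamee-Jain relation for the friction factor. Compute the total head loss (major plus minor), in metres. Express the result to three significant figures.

V = 4Q/(πD²) = 1.312 m/s; V²/2g = 0.08774 m
Re = 9.21×10^5, ε/D = 5.19×10^-4 → f = 0.01747 (Swamee-Jain)
Major: h_f = f(L/D)·V²/2g = 0.01747·2200·0.08774 = 3.372 m
Minor: ΣK = 1.86; h_m = ΣK·V²/2g = 0.1632 m
Total H_L = 3.372 + 0.1632 = 3.536 m

H_L ≈ 3.54 m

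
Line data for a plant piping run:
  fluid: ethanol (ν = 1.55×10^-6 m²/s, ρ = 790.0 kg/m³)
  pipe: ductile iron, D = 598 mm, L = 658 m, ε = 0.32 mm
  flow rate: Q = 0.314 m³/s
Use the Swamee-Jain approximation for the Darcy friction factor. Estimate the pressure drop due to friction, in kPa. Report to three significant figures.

V = 4Q/(πD²) = 4·0.314/(π·0.598²) = 1.118 m/s
Re = VD/ν = 1.118·0.598/1.55×10^-6 = 4.31×10^5 → turbulent
ε/D = 0.32/598 = 5.35×10^-4
Swamee-Jain: f = 0.01813
h_f = f(L/D)V²/(2g) = 0.01813·(658/0.598)·1.118²/(2·9.81) = 1.271 m
Δp = ρg·h_f = 790.0·9.81·1.271 = 9.847 kPa

Δp ≈ 9.85 kPa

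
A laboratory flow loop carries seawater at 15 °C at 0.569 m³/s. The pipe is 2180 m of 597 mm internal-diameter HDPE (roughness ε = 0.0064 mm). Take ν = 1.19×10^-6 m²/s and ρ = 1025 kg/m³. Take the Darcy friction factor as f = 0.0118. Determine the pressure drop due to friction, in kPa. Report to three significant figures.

Δp ≈ 91.2 kPa

V = 4Q/(πD²) = 4·0.569/(π·0.597²) = 2.033 m/s
h_f = f(L/D)V²/(2g) = 0.01180·(2180/0.597)·2.033²/(2·9.81) = 9.074 m
Δp = ρg·h_f = 1025·9.81·9.074 = 91.24 kPa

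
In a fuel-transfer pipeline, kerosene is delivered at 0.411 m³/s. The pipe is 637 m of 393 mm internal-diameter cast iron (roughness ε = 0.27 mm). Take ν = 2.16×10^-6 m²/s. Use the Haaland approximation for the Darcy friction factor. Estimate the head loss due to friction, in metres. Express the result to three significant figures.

h_f ≈ 17.6 m

V = 4Q/(πD²) = 4·0.411/(π·0.393²) = 3.388 m/s
Re = VD/ν = 3.388·0.393/2.16×10^-6 = 6.16×10^5 → turbulent
ε/D = 0.27/393 = 6.87×10^-4
Haaland: f = 0.01855
h_f = f(L/D)V²/(2g) = 0.01855·(637/0.393)·3.388²/(2·9.81) = 17.59 m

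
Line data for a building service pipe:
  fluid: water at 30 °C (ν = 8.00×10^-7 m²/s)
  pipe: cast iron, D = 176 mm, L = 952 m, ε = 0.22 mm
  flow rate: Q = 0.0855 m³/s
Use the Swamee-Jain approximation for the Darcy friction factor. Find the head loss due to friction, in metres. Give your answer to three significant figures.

V = 4Q/(πD²) = 4·0.0855/(π·0.176²) = 3.514 m/s
Re = VD/ν = 3.514·0.176/8.00×10^-7 = 7.73×10^5 → turbulent
ε/D = 0.22/176 = 0.00125
Swamee-Jain: f = 0.02118
h_f = f(L/D)V²/(2g) = 0.02118·(952/0.176)·3.514²/(2·9.81) = 72.11 m

h_f ≈ 72.1 m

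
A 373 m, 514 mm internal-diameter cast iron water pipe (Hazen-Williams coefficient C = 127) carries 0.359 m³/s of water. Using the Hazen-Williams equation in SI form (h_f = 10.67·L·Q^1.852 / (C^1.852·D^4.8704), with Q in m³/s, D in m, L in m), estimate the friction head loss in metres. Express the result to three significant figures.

h_f = 10.67·373·0.359^1.852 / (127^1.852·0.514^4.8704) = 1.938 m

h_f ≈ 1.94 m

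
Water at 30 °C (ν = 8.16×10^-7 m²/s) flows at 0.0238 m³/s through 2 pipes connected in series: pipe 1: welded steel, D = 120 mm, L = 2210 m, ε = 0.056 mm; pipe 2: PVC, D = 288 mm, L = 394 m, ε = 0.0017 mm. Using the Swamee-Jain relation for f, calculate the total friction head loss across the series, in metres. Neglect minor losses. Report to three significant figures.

Pipe 1: V = 2.104 m/s, Re = 3.09×10^5, ε/D = 4.67×10^-4, f = 0.01809, h_1 = f(L/D)V²/2g = 75.21 m
Pipe 2: V = 0.3653 m/s, Re = 1.29×10^5, ε/D = 5.90×10^-6, f = 0.01699, h_2 = f(L/D)V²/2g = 0.1581 m
Series → Q common, losses add: H = Σh = 75.37 m

H ≈ 75.4 m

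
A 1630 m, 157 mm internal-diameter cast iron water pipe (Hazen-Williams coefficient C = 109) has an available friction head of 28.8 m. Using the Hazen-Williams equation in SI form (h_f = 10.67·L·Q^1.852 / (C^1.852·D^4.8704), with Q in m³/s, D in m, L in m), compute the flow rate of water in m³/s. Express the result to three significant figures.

Rearranging: Q = [h_f·C^1.852·D^4.8704 / (10.67·L)]^(1/1.852)
Q = [28.8·109^1.852·0.157^4.8704 / (10.67·1630)]^0.540 = 0.02638 m³/s

Q ≈ 0.0264 m³/s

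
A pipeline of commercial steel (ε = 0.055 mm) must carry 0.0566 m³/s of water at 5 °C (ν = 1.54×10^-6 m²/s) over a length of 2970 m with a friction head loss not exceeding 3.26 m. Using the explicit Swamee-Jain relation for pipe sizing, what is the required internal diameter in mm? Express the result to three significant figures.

Swamee-Jain (Type III): D = 0.66·[ε^1.25·(LQ²/(gh_f))^4.75 + ν·Q^9.4·(L/(gh_f))^5.2]^0.04
LQ²/(gh_f) = 0.2975; L/(gh_f) = 92.87
Term 1 = ε^1.25·(…)^4.75 = 1.49×10^-8; Term 2 = ν·Q^9.4·(…)^5.2 = 4.98×10^-8
D = 0.66·(1.49×10^-8 + 4.98×10^-8)^0.04 = 0.3404 m = 340 mm
Check: V = 0.622 m/s, Re = 1.37×10^5, f = 0.01783, h_f = 3.07 m ≈ 3.26 m ✓

D ≈ 340 mm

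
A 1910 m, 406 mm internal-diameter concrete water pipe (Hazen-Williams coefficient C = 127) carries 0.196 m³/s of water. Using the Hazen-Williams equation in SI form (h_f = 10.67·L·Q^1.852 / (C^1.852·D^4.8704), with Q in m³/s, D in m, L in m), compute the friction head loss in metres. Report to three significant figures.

h_f ≈ 10.2 m

h_f = 10.67·1910·0.196^1.852 / (127^1.852·0.406^4.8704) = 10.21 m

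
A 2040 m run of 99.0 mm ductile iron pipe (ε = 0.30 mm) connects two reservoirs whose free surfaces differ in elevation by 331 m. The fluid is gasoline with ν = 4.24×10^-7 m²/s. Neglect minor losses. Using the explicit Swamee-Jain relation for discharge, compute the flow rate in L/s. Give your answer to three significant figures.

Swamee-Jain (Type II): Q = -0.965·√(gD⁵h_f/L)·ln[ε/(3.7D) + √(3.17ν²L/(gD³h_f))]
√(gD⁵h_f/L) = √(9.81·0.0990⁵·331/2040) = 0.003891
ε/(3.7D) = 8.19×10^-4; √(3.17ν²L/(gD³h_f)) = 1.92×10^-5
Q = -0.965·0.003891·ln(8.382×10^-4) = 0.02660 m³/s
Check: V = 3.46 m/s, Re = 8.07×10^5, f = 0.02649, h_f = 332 m ≈ 331 m ✓

Q ≈ 26.6 L/s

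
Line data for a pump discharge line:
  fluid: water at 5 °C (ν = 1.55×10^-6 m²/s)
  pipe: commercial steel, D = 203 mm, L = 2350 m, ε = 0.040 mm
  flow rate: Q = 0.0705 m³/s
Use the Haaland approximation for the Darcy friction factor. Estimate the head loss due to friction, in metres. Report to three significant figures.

h_f ≈ 45.2 m

V = 4Q/(πD²) = 4·0.0705/(π·0.203²) = 2.178 m/s
Re = VD/ν = 2.178·0.203/1.55×10^-6 = 2.85×10^5 → turbulent
ε/D = 0.040/203 = 1.97×10^-4
Haaland: f = 0.01613
h_f = f(L/D)V²/(2g) = 0.01613·(2350/0.203)·2.178²/(2·9.81) = 45.15 m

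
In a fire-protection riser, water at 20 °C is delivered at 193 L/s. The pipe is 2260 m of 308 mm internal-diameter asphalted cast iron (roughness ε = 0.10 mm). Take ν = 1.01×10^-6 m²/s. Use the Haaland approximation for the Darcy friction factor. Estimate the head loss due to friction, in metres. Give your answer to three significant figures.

h_f ≈ 40.1 m

V = 4Q/(πD²) = 4·0.193/(π·0.308²) = 2.590 m/s
Re = VD/ν = 2.590·0.308/1.01×10^-6 = 7.90×10^5 → turbulent
ε/D = 0.10/308 = 3.25×10^-4
Haaland: f = 0.01597
h_f = f(L/D)V²/(2g) = 0.01597·(2260/0.308)·2.590²/(2·9.81) = 40.07 m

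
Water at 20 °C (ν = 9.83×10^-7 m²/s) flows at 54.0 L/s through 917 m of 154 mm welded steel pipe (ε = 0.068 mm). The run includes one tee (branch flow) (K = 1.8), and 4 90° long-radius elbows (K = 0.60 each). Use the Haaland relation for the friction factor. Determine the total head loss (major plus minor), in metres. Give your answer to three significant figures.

H_L ≈ 45.9 m

V = 4Q/(πD²) = 2.899 m/s; V²/2g = 0.4284 m
Re = 4.54×10^5, ε/D = 4.42×10^-4 → f = 0.01728 (Haaland)
Major: h_f = f(L/D)·V²/2g = 0.01728·5955·0.4284 = 44.07 m
Minor: ΣK = 4.20; h_m = ΣK·V²/2g = 1.799 m
Total H_L = 44.07 + 1.799 = 45.87 m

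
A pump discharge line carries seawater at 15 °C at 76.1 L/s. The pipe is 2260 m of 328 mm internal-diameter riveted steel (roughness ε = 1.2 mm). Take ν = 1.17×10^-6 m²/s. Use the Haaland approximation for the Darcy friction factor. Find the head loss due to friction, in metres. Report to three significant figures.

h_f ≈ 8.02 m

V = 4Q/(πD²) = 4·0.0761/(π·0.328²) = 0.9006 m/s
Re = VD/ν = 0.9006·0.328/1.17×10^-6 = 2.52×10^5 → turbulent
ε/D = 1.2/328 = 0.00366
Haaland: f = 0.02816
h_f = f(L/D)V²/(2g) = 0.02816·(2260/0.328)·0.9006²/(2·9.81) = 8.022 m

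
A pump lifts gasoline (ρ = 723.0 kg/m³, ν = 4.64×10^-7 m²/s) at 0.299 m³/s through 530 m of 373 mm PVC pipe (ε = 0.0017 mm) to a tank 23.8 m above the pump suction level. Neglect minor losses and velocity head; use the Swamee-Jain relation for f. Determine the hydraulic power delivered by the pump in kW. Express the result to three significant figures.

P_hyd ≈ 62.4 kW

V = 4Q/(πD²) = 2.736 m/s; Re = 2.20×10^6; ε/D = 4.56×10^-6; f = 0.01040
h_f = f(L/D)V²/2g = 5.637 m
Total head H = z + h_f = 23.8 + 5.637 = 29.44 m
P_hyd = ρgQH = 723.0·9.81·0.299·29.44 = 62.43 kW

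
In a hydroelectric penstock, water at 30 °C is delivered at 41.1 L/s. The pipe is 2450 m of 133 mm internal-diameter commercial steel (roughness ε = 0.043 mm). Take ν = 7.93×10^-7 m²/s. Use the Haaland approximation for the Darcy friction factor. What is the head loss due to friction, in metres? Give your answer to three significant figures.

V = 4Q/(πD²) = 4·0.0411/(π·0.133²) = 2.958 m/s
Re = VD/ν = 2.958·0.133/7.93×10^-7 = 4.96×10^5 → turbulent
ε/D = 0.043/133 = 3.23×10^-4
Haaland: f = 0.01635
h_f = f(L/D)V²/(2g) = 0.01635·(2450/0.133)·2.958²/(2·9.81) = 134.3 m

h_f ≈ 134 m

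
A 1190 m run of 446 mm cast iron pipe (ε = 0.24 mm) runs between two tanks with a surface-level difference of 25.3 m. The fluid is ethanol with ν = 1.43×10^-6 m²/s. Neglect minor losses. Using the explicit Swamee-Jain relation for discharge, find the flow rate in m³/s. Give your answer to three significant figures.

Q ≈ 0.510 m³/s

Swamee-Jain (Type II): Q = -0.965·√(gD⁵h_f/L)·ln[ε/(3.7D) + √(3.17ν²L/(gD³h_f))]
√(gD⁵h_f/L) = √(9.81·0.446⁵·25.3/1190) = 0.06067
ε/(3.7D) = 1.45×10^-4; √(3.17ν²L/(gD³h_f)) = 1.87×10^-5
Q = -0.965·0.06067·ln(1.642×10^-4) = 0.5102 m³/s
Check: V = 3.27 m/s, Re = 1.02×10^6, f = 0.01754, h_f = 25.4 m ≈ 25.3 m ✓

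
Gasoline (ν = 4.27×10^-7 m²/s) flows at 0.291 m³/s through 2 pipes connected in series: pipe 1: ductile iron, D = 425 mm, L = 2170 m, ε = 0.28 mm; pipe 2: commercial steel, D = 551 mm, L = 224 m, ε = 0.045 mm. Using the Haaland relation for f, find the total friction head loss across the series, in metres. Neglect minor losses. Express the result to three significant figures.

Pipe 1: V = 2.051 m/s, Re = 2.04×10^6, ε/D = 6.59×10^-4, f = 0.01800, h_1 = f(L/D)V²/2g = 19.71 m
Pipe 2: V = 1.220 m/s, Re = 1.57×10^6, ε/D = 8.17×10^-5, f = 0.01259, h_2 = f(L/D)V²/2g = 0.3884 m
Series → Q common, losses add: H = Σh = 20.10 m

H ≈ 20.1 m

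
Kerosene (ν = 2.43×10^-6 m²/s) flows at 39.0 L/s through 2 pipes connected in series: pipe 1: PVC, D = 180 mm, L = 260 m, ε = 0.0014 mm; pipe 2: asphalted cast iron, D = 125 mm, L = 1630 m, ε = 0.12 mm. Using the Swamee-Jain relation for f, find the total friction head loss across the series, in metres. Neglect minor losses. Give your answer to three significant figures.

H ≈ 146 m

Pipe 1: V = 1.533 m/s, Re = 1.14×10^5, ε/D = 7.78×10^-6, f = 0.01745, h_1 = f(L/D)V²/2g = 3.018 m
Pipe 2: V = 3.178 m/s, Re = 1.63×10^5, ε/D = 9.60×10^-4, f = 0.02132, h_2 = f(L/D)V²/2g = 143.1 m
Series → Q common, losses add: H = Σh = 146.1 m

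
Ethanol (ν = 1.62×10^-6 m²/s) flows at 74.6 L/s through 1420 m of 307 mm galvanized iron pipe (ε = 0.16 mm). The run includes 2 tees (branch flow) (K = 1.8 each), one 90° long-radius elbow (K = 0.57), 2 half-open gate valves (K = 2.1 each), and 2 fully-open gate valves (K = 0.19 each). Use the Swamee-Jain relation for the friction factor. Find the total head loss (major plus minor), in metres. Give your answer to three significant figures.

H_L ≈ 5.03 m

V = 4Q/(πD²) = 1.008 m/s; V²/2g = 0.05177 m
Re = 1.91×10^5, ε/D = 5.21×10^-4 → f = 0.01912 (Swamee-Jain)
Major: h_f = f(L/D)·V²/2g = 0.01912·4625·0.05177 = 4.579 m
Minor: ΣK = 8.75; h_m = ΣK·V²/2g = 0.4530 m
Total H_L = 4.579 + 0.4530 = 5.032 m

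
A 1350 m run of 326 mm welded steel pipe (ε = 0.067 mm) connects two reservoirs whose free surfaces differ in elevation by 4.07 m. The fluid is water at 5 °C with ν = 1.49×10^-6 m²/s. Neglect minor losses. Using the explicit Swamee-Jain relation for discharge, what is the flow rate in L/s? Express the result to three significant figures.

Q ≈ 89.5 L/s

Swamee-Jain (Type II): Q = -0.965·√(gD⁵h_f/L)·ln[ε/(3.7D) + √(3.17ν²L/(gD³h_f))]
√(gD⁵h_f/L) = √(9.81·0.326⁵·4.07/1350) = 0.01044
ε/(3.7D) = 5.55×10^-5; √(3.17ν²L/(gD³h_f)) = 8.29×10^-5
Q = -0.965·0.01044·ln(1.384×10^-4) = 0.08948 m³/s
Check: V = 1.07 m/s, Re = 2.35×10^5, f = 0.01683, h_f = 4.08 m ≈ 4.07 m ✓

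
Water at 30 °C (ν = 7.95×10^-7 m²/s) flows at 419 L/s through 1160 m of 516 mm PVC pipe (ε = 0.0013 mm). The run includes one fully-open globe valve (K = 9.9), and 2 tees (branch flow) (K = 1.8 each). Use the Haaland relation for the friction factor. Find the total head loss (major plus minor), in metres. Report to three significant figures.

H_L ≈ 7.89 m

V = 4Q/(πD²) = 2.004 m/s; V²/2g = 0.2046 m
Re = 1.30×10^6, ε/D = 2.52×10^-6 → f = 0.01114 (Haaland)
Major: h_f = f(L/D)·V²/2g = 0.01114·2248·0.2046 = 5.124 m
Minor: ΣK = 13.5; h_m = ΣK·V²/2g = 2.762 m
Total H_L = 5.124 + 2.762 = 7.887 m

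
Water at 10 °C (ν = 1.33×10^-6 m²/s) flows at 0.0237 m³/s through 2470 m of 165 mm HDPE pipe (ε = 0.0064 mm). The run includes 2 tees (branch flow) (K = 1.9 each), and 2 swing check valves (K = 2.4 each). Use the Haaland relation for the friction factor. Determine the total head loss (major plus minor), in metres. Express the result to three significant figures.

V = 4Q/(πD²) = 1.108 m/s; V²/2g = 0.06262 m
Re = 1.38×10^5, ε/D = 3.88×10^-5 → f = 0.01689 (Haaland)
Major: h_f = f(L/D)·V²/2g = 0.01689·14970·0.06262 = 15.83 m
Minor: ΣK = 8.60; h_m = ΣK·V²/2g = 0.5385 m
Total H_L = 15.83 + 0.5385 = 16.37 m

H_L ≈ 16.4 m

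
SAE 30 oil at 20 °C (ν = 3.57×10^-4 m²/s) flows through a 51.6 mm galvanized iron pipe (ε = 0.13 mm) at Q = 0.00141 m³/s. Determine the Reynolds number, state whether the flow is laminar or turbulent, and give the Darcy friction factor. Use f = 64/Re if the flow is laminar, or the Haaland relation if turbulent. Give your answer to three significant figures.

V = 4Q/(πD²) = 0.6743 m/s
Re = VD/ν = 0.6743·0.0516/3.57×10^-4 = 97.5
Re < 2300 → laminar → f = 64/Re = 0.6567

Re ≈ 97.5; laminar; f = 64/Re ≈ 0.657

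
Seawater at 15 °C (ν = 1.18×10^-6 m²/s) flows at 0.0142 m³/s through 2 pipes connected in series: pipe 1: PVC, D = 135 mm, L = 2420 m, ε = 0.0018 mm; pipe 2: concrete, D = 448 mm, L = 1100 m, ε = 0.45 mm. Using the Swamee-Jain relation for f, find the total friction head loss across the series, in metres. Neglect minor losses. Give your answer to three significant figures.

H ≈ 15.8 m

Pipe 1: V = 0.9920 m/s, Re = 1.13×10^5, ε/D = 1.33×10^-5, f = 0.01749, h_1 = f(L/D)V²/2g = 15.72 m
Pipe 2: V = 0.09008 m/s, Re = 3.42×10^4, ε/D = 0.00100, f = 0.02558, h_2 = f(L/D)V²/2g = 0.02598 m
Series → Q common, losses add: H = Σh = 15.75 m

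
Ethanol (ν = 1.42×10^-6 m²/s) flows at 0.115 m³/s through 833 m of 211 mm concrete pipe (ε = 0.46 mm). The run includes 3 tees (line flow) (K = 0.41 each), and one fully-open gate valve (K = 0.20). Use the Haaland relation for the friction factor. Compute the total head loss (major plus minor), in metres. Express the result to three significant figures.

H_L ≈ 53.7 m

V = 4Q/(πD²) = 3.289 m/s; V²/2g = 0.5513 m
Re = 4.89×10^5, ε/D = 0.00218 → f = 0.02433 (Haaland)
Major: h_f = f(L/D)·V²/2g = 0.02433·3948·0.5513 = 52.94 m
Minor: ΣK = 1.43; h_m = ΣK·V²/2g = 0.7884 m
Total H_L = 52.94 + 0.7884 = 53.73 m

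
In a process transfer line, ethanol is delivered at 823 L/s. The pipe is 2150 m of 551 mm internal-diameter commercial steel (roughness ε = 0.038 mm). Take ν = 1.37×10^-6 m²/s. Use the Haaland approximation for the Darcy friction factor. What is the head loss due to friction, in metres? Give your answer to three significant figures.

V = 4Q/(πD²) = 4·0.823/(π·0.551²) = 3.451 m/s
Re = VD/ν = 3.451·0.551/1.37×10^-6 = 1.39×10^6 → turbulent
ε/D = 0.038/551 = 6.90×10^-5
Haaland: f = 0.01247
h_f = f(L/D)V²/(2g) = 0.01247·(2150/0.551)·3.451²/(2·9.81) = 29.55 m

h_f ≈ 29.5 m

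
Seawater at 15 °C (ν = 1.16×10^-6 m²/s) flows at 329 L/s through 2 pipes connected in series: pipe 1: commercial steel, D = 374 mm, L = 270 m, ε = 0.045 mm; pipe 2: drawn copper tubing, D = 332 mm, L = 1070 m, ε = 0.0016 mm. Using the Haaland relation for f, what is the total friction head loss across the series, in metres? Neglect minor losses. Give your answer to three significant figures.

H ≈ 31.8 m

Pipe 1: V = 2.995 m/s, Re = 9.66×10^5, ε/D = 1.20×10^-4, f = 0.01365, h_1 = f(L/D)V²/2g = 4.505 m
Pipe 2: V = 3.800 m/s, Re = 1.09×10^6, ε/D = 4.82×10^-6, f = 0.01151, h_2 = f(L/D)V²/2g = 27.31 m
Series → Q common, losses add: H = Σh = 31.82 m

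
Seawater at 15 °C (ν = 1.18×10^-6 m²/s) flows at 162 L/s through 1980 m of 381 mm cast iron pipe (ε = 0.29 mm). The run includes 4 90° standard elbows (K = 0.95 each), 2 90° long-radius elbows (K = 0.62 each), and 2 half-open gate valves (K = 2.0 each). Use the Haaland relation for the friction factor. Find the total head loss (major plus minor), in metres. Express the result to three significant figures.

H_L ≈ 11.2 m

V = 4Q/(πD²) = 1.421 m/s; V²/2g = 0.1029 m
Re = 4.59×10^5, ε/D = 7.61×10^-4 → f = 0.01912 (Haaland)
Major: h_f = f(L/D)·V²/2g = 0.01912·5197·0.1029 = 10.22 m
Minor: ΣK = 9.04; h_m = ΣK·V²/2g = 0.9303 m
Total H_L = 10.22 + 0.9303 = 11.15 m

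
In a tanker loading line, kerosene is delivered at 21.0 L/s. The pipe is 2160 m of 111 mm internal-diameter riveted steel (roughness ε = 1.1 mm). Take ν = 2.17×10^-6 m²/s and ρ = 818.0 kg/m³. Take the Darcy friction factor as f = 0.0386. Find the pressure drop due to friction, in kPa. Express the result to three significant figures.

Δp ≈ 1450 kPa

V = 4Q/(πD²) = 4·0.0210/(π·0.111²) = 2.170 m/s
h_f = f(L/D)V²/(2g) = 0.03860·(2160/0.111)·2.170²/(2·9.81) = 180.3 m
Δp = ρg·h_f = 818.0·9.81·180.3 = 1447 kPa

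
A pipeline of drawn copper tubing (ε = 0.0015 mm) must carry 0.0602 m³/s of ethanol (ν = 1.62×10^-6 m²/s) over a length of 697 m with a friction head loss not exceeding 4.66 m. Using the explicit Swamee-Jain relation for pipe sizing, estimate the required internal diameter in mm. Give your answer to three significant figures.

D ≈ 237 mm

Swamee-Jain (Type III): D = 0.66·[ε^1.25·(LQ²/(gh_f))^4.75 + ν·Q^9.4·(L/(gh_f))^5.2]^0.04
LQ²/(gh_f) = 0.05525; L/(gh_f) = 15.25
Term 1 = ε^1.25·(…)^4.75 = 5.58×10^-14; Term 2 = ν·Q^9.4·(…)^5.2 = 7.77×10^-12
D = 0.66·(5.58×10^-14 + 7.77×10^-12)^0.04 = 0.2373 m = 237 mm
Check: V = 1.36 m/s, Re = 1.99×10^5, f = 0.01560, h_f = 4.33 m ≈ 4.66 m ✓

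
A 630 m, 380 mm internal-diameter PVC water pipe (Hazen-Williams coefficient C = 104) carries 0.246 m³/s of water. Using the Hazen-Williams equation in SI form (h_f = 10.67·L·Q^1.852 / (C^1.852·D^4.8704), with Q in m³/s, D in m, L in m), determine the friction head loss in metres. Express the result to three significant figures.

h_f ≈ 10.2 m

h_f = 10.67·630·0.246^1.852 / (104^1.852·0.380^4.8704) = 10.25 m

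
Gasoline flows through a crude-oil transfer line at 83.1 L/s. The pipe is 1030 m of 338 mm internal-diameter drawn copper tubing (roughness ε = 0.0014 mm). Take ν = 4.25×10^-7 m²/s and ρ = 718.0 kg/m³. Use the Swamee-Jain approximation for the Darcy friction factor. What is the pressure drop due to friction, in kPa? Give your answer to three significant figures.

V = 4Q/(πD²) = 4·0.0831/(π·0.338²) = 0.9261 m/s
Re = VD/ν = 0.9261·0.338/4.25×10^-7 = 7.37×10^5 → turbulent
ε/D = 0.0014/338 = 4.14×10^-6
Swamee-Jain: f = 0.01231
h_f = f(L/D)V²/(2g) = 0.01231·(1030/0.338)·0.9261²/(2·9.81) = 1.641 m
Δp = ρg·h_f = 718.0·9.81·1.641 = 11.56 kPa

Δp ≈ 11.6 kPa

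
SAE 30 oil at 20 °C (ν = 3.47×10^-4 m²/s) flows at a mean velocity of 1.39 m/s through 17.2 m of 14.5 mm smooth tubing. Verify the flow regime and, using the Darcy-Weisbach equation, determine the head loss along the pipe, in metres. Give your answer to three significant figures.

Re = VD/ν = 1.39·0.01450/3.47×10^-4 = 58.1 → laminar (Re < 2300)
f = 64/Re = 1.102
h_f = f(L/D)V²/(2g) = 1.102·(17.2/0.01450)·1.39²/(2·9.81) = 128.7 m

h_f ≈ 129 m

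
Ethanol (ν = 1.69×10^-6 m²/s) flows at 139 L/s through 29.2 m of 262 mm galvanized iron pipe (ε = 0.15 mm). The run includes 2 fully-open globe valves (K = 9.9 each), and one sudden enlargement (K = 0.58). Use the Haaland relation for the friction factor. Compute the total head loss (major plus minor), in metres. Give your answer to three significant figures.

V = 4Q/(πD²) = 2.578 m/s; V²/2g = 0.3388 m
Re = 4.00×10^5, ε/D = 5.73×10^-4 → f = 0.01820 (Haaland)
Major: h_f = f(L/D)·V²/2g = 0.01820·111.5·0.3388 = 0.6872 m
Minor: ΣK = 20.4; h_m = ΣK·V²/2g = 6.905 m
Total H_L = 0.6872 + 6.905 = 7.592 m

H_L ≈ 7.59 m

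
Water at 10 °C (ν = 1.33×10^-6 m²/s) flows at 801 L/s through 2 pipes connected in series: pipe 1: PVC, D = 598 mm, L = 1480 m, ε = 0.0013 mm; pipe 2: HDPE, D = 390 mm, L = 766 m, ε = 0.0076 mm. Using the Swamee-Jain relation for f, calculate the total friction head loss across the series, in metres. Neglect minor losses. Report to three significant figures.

Pipe 1: V = 2.852 m/s, Re = 1.28×10^6, ε/D = 2.17×10^-6, f = 0.01120, h_1 = f(L/D)V²/2g = 11.49 m
Pipe 2: V = 6.705 m/s, Re = 1.97×10^6, ε/D = 1.95×10^-5, f = 0.01107, h_2 = f(L/D)V²/2g = 49.83 m
Series → Q common, losses add: H = Σh = 61.32 m

H ≈ 61.3 m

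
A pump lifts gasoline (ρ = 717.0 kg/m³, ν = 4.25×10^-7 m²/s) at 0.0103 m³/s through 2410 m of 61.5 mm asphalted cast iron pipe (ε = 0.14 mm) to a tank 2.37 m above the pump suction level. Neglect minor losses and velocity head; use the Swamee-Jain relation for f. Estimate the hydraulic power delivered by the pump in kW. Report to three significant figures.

V = 4Q/(πD²) = 3.467 m/s; Re = 5.02×10^5; ε/D = 0.00228; f = 0.02469
h_f = f(L/D)V²/2g = 592.9 m
Total head H = z + h_f = 2.37 + 592.9 = 595.3 m
P_hyd = ρgQH = 717.0·9.81·0.0103·595.3 = 43.13 kW

P_hyd ≈ 43.1 kW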